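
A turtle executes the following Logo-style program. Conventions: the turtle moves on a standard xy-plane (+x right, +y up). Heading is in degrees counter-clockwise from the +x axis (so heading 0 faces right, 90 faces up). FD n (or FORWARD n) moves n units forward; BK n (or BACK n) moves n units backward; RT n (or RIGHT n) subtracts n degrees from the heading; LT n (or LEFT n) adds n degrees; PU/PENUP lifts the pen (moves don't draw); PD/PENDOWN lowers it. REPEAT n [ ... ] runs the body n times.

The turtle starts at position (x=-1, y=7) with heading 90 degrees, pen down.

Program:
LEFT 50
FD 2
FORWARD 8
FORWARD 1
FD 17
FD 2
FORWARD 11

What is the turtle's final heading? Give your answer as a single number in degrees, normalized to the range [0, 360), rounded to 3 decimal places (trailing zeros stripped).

Executing turtle program step by step:
Start: pos=(-1,7), heading=90, pen down
LT 50: heading 90 -> 140
FD 2: (-1,7) -> (-2.532,8.286) [heading=140, draw]
FD 8: (-2.532,8.286) -> (-8.66,13.428) [heading=140, draw]
FD 1: (-8.66,13.428) -> (-9.426,14.071) [heading=140, draw]
FD 17: (-9.426,14.071) -> (-22.449,24.998) [heading=140, draw]
FD 2: (-22.449,24.998) -> (-23.981,26.284) [heading=140, draw]
FD 11: (-23.981,26.284) -> (-32.408,33.354) [heading=140, draw]
Final: pos=(-32.408,33.354), heading=140, 6 segment(s) drawn

Answer: 140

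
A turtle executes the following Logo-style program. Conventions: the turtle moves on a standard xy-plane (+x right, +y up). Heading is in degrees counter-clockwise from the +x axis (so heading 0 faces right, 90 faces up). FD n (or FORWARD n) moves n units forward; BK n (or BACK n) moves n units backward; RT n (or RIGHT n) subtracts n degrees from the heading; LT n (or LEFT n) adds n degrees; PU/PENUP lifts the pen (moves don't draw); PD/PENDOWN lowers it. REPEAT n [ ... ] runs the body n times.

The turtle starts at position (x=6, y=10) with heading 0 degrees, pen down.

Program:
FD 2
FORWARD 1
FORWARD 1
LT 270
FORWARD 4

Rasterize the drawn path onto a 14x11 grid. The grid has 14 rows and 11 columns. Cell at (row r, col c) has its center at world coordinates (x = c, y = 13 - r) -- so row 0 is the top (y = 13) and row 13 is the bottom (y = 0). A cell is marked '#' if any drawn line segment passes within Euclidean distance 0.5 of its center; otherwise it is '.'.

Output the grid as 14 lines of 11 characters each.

Segment 0: (6,10) -> (8,10)
Segment 1: (8,10) -> (9,10)
Segment 2: (9,10) -> (10,10)
Segment 3: (10,10) -> (10,6)

Answer: ...........
...........
...........
......#####
..........#
..........#
..........#
..........#
...........
...........
...........
...........
...........
...........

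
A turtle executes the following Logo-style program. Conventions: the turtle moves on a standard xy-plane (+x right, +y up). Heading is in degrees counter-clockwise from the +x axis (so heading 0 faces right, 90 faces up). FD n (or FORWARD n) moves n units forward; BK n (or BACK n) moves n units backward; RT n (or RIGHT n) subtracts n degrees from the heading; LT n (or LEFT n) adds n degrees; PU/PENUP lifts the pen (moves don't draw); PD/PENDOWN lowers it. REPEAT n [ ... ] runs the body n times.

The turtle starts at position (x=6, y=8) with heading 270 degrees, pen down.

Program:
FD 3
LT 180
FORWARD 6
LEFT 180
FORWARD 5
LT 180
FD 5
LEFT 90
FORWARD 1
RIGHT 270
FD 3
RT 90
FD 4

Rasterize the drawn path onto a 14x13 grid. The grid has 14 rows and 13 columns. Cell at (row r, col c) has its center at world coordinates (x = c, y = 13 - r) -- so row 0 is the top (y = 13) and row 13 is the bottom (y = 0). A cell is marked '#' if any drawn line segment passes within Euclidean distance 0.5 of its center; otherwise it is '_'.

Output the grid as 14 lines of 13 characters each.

Answer: _____________
_____________
_____##______
_____##______
_____##______
_######______
______#______
______#______
______#______
_____________
_____________
_____________
_____________
_____________

Derivation:
Segment 0: (6,8) -> (6,5)
Segment 1: (6,5) -> (6,11)
Segment 2: (6,11) -> (6,6)
Segment 3: (6,6) -> (6,11)
Segment 4: (6,11) -> (5,11)
Segment 5: (5,11) -> (5,8)
Segment 6: (5,8) -> (1,8)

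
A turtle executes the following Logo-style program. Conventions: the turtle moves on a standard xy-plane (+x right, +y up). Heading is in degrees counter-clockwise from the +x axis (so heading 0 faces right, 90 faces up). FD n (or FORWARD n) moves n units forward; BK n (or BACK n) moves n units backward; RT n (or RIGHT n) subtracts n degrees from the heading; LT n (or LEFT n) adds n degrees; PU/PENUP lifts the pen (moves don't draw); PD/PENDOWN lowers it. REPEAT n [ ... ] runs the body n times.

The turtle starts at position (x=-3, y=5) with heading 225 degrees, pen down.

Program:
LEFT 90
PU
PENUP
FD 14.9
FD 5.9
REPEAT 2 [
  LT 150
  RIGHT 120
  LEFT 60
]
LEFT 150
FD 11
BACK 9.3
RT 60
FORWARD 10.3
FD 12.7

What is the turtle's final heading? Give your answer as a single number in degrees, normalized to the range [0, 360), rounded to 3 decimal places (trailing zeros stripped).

Executing turtle program step by step:
Start: pos=(-3,5), heading=225, pen down
LT 90: heading 225 -> 315
PU: pen up
PU: pen up
FD 14.9: (-3,5) -> (7.536,-5.536) [heading=315, move]
FD 5.9: (7.536,-5.536) -> (11.708,-9.708) [heading=315, move]
REPEAT 2 [
  -- iteration 1/2 --
  LT 150: heading 315 -> 105
  RT 120: heading 105 -> 345
  LT 60: heading 345 -> 45
  -- iteration 2/2 --
  LT 150: heading 45 -> 195
  RT 120: heading 195 -> 75
  LT 60: heading 75 -> 135
]
LT 150: heading 135 -> 285
FD 11: (11.708,-9.708) -> (14.555,-20.333) [heading=285, move]
BK 9.3: (14.555,-20.333) -> (12.148,-11.35) [heading=285, move]
RT 60: heading 285 -> 225
FD 10.3: (12.148,-11.35) -> (4.865,-18.633) [heading=225, move]
FD 12.7: (4.865,-18.633) -> (-4.116,-27.613) [heading=225, move]
Final: pos=(-4.116,-27.613), heading=225, 0 segment(s) drawn

Answer: 225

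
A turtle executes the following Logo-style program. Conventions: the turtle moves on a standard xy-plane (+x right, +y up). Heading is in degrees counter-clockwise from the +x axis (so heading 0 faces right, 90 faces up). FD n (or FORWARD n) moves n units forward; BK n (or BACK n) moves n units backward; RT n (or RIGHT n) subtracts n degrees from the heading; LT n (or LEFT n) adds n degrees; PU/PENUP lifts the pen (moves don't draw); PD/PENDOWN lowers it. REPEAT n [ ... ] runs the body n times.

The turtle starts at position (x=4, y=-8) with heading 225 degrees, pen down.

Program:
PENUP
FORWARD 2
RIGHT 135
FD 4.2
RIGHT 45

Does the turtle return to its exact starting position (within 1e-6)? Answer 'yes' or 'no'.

Executing turtle program step by step:
Start: pos=(4,-8), heading=225, pen down
PU: pen up
FD 2: (4,-8) -> (2.586,-9.414) [heading=225, move]
RT 135: heading 225 -> 90
FD 4.2: (2.586,-9.414) -> (2.586,-5.214) [heading=90, move]
RT 45: heading 90 -> 45
Final: pos=(2.586,-5.214), heading=45, 0 segment(s) drawn

Start position: (4, -8)
Final position: (2.586, -5.214)
Distance = 3.124; >= 1e-6 -> NOT closed

Answer: no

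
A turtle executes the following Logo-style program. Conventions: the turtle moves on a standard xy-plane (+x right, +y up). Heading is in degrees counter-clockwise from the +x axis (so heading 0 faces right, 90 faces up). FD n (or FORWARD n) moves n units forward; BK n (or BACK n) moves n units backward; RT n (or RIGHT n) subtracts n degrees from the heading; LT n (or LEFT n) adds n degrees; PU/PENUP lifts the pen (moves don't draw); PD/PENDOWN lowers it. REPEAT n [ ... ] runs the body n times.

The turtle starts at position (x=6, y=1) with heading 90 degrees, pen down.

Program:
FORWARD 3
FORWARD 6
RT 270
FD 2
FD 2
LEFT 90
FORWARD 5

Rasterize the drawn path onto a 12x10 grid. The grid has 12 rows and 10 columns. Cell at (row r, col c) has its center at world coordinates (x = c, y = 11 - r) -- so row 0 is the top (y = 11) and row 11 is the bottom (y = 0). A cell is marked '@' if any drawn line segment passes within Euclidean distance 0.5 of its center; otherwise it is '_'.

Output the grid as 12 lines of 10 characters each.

Answer: __________
__@@@@@___
__@___@___
__@___@___
__@___@___
__@___@___
__@___@___
______@___
______@___
______@___
______@___
__________

Derivation:
Segment 0: (6,1) -> (6,4)
Segment 1: (6,4) -> (6,10)
Segment 2: (6,10) -> (4,10)
Segment 3: (4,10) -> (2,10)
Segment 4: (2,10) -> (2,5)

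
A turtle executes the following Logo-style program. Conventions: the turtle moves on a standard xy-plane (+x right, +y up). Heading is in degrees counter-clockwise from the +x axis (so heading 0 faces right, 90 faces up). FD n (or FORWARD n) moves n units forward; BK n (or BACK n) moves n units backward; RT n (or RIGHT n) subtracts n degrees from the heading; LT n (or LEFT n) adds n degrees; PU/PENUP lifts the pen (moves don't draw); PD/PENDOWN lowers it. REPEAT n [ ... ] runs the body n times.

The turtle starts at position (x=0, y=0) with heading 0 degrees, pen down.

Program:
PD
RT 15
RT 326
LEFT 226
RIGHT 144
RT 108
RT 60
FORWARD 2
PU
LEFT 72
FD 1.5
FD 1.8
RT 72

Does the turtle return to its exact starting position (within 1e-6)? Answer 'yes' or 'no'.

Answer: no

Derivation:
Executing turtle program step by step:
Start: pos=(0,0), heading=0, pen down
PD: pen down
RT 15: heading 0 -> 345
RT 326: heading 345 -> 19
LT 226: heading 19 -> 245
RT 144: heading 245 -> 101
RT 108: heading 101 -> 353
RT 60: heading 353 -> 293
FD 2: (0,0) -> (0.781,-1.841) [heading=293, draw]
PU: pen up
LT 72: heading 293 -> 5
FD 1.5: (0.781,-1.841) -> (2.276,-1.71) [heading=5, move]
FD 1.8: (2.276,-1.71) -> (4.069,-1.553) [heading=5, move]
RT 72: heading 5 -> 293
Final: pos=(4.069,-1.553), heading=293, 1 segment(s) drawn

Start position: (0, 0)
Final position: (4.069, -1.553)
Distance = 4.355; >= 1e-6 -> NOT closed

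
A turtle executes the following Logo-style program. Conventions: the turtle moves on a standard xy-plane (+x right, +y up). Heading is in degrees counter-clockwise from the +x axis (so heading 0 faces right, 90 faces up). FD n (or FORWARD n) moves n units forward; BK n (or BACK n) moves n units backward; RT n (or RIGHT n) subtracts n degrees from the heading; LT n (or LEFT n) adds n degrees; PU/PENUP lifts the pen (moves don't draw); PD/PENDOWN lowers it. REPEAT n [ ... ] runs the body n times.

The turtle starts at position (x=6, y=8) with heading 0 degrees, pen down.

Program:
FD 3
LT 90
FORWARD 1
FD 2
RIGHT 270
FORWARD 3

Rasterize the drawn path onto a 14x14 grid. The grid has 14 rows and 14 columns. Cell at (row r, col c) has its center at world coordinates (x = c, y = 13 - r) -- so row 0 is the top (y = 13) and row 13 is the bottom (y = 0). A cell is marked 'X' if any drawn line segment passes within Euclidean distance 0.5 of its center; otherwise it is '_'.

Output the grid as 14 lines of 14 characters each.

Segment 0: (6,8) -> (9,8)
Segment 1: (9,8) -> (9,9)
Segment 2: (9,9) -> (9,11)
Segment 3: (9,11) -> (6,11)

Answer: ______________
______________
______XXXX____
_________X____
_________X____
______XXXX____
______________
______________
______________
______________
______________
______________
______________
______________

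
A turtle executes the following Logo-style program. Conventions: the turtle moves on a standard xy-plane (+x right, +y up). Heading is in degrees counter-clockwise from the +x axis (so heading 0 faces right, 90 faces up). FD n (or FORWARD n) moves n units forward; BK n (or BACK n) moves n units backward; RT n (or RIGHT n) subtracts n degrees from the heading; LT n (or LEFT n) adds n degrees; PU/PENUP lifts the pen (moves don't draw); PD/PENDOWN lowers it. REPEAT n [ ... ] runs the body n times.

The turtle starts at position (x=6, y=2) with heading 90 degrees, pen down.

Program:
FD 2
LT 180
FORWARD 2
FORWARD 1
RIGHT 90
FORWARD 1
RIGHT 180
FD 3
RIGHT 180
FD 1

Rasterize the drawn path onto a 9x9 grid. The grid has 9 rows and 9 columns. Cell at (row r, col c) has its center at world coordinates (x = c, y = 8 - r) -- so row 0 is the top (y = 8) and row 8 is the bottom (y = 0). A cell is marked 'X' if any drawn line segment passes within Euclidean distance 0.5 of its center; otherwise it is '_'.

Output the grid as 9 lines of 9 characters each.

Segment 0: (6,2) -> (6,4)
Segment 1: (6,4) -> (6,2)
Segment 2: (6,2) -> (6,1)
Segment 3: (6,1) -> (5,1)
Segment 4: (5,1) -> (8,1)
Segment 5: (8,1) -> (7,1)

Answer: _________
_________
_________
_________
______X__
______X__
______X__
_____XXXX
_________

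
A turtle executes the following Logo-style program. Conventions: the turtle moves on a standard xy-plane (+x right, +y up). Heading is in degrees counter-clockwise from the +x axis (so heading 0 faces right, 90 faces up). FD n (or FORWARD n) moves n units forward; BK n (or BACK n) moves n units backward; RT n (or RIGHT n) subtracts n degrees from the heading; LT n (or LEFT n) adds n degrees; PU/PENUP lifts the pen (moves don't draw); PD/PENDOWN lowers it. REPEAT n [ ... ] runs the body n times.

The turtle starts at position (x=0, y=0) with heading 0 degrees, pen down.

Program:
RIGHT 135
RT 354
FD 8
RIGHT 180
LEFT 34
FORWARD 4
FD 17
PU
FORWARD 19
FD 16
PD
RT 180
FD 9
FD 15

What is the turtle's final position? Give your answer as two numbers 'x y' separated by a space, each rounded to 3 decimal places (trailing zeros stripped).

Answer: -2.246 25.661

Derivation:
Executing turtle program step by step:
Start: pos=(0,0), heading=0, pen down
RT 135: heading 0 -> 225
RT 354: heading 225 -> 231
FD 8: (0,0) -> (-5.035,-6.217) [heading=231, draw]
RT 180: heading 231 -> 51
LT 34: heading 51 -> 85
FD 4: (-5.035,-6.217) -> (-4.686,-2.232) [heading=85, draw]
FD 17: (-4.686,-2.232) -> (-3.204,14.703) [heading=85, draw]
PU: pen up
FD 19: (-3.204,14.703) -> (-1.548,33.631) [heading=85, move]
FD 16: (-1.548,33.631) -> (-0.154,49.57) [heading=85, move]
PD: pen down
RT 180: heading 85 -> 265
FD 9: (-0.154,49.57) -> (-0.938,40.604) [heading=265, draw]
FD 15: (-0.938,40.604) -> (-2.246,25.661) [heading=265, draw]
Final: pos=(-2.246,25.661), heading=265, 5 segment(s) drawn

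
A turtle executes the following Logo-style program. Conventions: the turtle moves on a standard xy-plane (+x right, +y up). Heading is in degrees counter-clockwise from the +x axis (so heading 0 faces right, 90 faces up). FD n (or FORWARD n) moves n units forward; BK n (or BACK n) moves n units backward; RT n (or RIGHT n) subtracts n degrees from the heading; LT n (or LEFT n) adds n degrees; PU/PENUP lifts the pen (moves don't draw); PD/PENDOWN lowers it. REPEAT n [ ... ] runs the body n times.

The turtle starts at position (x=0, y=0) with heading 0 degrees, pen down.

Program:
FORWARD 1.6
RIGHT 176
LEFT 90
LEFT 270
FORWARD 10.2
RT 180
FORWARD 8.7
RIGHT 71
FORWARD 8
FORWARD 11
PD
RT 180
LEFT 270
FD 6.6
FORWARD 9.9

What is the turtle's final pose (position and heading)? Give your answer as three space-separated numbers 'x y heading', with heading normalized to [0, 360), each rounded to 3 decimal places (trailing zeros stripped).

Answer: 22.716 -11.147 23

Derivation:
Executing turtle program step by step:
Start: pos=(0,0), heading=0, pen down
FD 1.6: (0,0) -> (1.6,0) [heading=0, draw]
RT 176: heading 0 -> 184
LT 90: heading 184 -> 274
LT 270: heading 274 -> 184
FD 10.2: (1.6,0) -> (-8.575,-0.712) [heading=184, draw]
RT 180: heading 184 -> 4
FD 8.7: (-8.575,-0.712) -> (0.104,-0.105) [heading=4, draw]
RT 71: heading 4 -> 293
FD 8: (0.104,-0.105) -> (3.23,-7.469) [heading=293, draw]
FD 11: (3.23,-7.469) -> (7.528,-17.594) [heading=293, draw]
PD: pen down
RT 180: heading 293 -> 113
LT 270: heading 113 -> 23
FD 6.6: (7.528,-17.594) -> (13.603,-15.015) [heading=23, draw]
FD 9.9: (13.603,-15.015) -> (22.716,-11.147) [heading=23, draw]
Final: pos=(22.716,-11.147), heading=23, 7 segment(s) drawn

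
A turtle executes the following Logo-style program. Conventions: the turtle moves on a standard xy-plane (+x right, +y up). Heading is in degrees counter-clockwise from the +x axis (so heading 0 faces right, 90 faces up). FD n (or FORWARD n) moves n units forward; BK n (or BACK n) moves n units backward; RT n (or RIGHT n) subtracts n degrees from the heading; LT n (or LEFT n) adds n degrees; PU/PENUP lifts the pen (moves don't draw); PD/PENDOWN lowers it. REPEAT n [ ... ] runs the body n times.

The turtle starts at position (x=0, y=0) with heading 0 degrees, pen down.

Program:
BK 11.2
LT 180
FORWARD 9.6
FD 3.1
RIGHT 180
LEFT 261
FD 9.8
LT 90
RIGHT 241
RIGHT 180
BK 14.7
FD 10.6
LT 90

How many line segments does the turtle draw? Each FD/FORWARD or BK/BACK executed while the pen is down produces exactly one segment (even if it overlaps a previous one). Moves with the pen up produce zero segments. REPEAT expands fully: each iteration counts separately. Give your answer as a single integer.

Executing turtle program step by step:
Start: pos=(0,0), heading=0, pen down
BK 11.2: (0,0) -> (-11.2,0) [heading=0, draw]
LT 180: heading 0 -> 180
FD 9.6: (-11.2,0) -> (-20.8,0) [heading=180, draw]
FD 3.1: (-20.8,0) -> (-23.9,0) [heading=180, draw]
RT 180: heading 180 -> 0
LT 261: heading 0 -> 261
FD 9.8: (-23.9,0) -> (-25.433,-9.679) [heading=261, draw]
LT 90: heading 261 -> 351
RT 241: heading 351 -> 110
RT 180: heading 110 -> 290
BK 14.7: (-25.433,-9.679) -> (-30.461,4.134) [heading=290, draw]
FD 10.6: (-30.461,4.134) -> (-26.835,-5.827) [heading=290, draw]
LT 90: heading 290 -> 20
Final: pos=(-26.835,-5.827), heading=20, 6 segment(s) drawn
Segments drawn: 6

Answer: 6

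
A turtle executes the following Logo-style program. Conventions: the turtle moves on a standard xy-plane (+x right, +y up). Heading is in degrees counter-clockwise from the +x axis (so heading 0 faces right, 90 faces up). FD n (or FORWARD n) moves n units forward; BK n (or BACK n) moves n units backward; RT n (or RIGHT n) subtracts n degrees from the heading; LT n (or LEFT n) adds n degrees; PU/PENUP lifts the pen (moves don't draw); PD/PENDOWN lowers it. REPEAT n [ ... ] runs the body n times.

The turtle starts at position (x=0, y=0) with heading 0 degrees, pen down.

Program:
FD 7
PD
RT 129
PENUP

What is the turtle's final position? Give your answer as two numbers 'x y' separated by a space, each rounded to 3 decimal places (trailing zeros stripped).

Answer: 7 0

Derivation:
Executing turtle program step by step:
Start: pos=(0,0), heading=0, pen down
FD 7: (0,0) -> (7,0) [heading=0, draw]
PD: pen down
RT 129: heading 0 -> 231
PU: pen up
Final: pos=(7,0), heading=231, 1 segment(s) drawn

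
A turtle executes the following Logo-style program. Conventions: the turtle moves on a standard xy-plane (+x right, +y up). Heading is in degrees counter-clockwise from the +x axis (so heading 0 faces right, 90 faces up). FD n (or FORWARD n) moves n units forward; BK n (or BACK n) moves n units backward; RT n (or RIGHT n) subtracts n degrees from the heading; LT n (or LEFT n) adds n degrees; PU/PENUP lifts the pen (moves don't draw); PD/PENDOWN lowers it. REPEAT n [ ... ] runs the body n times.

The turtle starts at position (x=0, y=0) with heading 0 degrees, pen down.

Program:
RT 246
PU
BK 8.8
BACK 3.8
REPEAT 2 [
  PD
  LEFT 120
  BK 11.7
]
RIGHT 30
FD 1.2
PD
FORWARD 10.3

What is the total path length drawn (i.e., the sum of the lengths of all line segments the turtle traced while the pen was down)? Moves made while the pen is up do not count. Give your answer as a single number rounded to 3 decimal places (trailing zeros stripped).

Executing turtle program step by step:
Start: pos=(0,0), heading=0, pen down
RT 246: heading 0 -> 114
PU: pen up
BK 8.8: (0,0) -> (3.579,-8.039) [heading=114, move]
BK 3.8: (3.579,-8.039) -> (5.125,-11.511) [heading=114, move]
REPEAT 2 [
  -- iteration 1/2 --
  PD: pen down
  LT 120: heading 114 -> 234
  BK 11.7: (5.125,-11.511) -> (12.002,-2.045) [heading=234, draw]
  -- iteration 2/2 --
  PD: pen down
  LT 120: heading 234 -> 354
  BK 11.7: (12.002,-2.045) -> (0.366,-0.822) [heading=354, draw]
]
RT 30: heading 354 -> 324
FD 1.2: (0.366,-0.822) -> (1.337,-1.528) [heading=324, draw]
PD: pen down
FD 10.3: (1.337,-1.528) -> (9.67,-7.582) [heading=324, draw]
Final: pos=(9.67,-7.582), heading=324, 4 segment(s) drawn

Segment lengths:
  seg 1: (5.125,-11.511) -> (12.002,-2.045), length = 11.7
  seg 2: (12.002,-2.045) -> (0.366,-0.822), length = 11.7
  seg 3: (0.366,-0.822) -> (1.337,-1.528), length = 1.2
  seg 4: (1.337,-1.528) -> (9.67,-7.582), length = 10.3
Total = 34.9

Answer: 34.9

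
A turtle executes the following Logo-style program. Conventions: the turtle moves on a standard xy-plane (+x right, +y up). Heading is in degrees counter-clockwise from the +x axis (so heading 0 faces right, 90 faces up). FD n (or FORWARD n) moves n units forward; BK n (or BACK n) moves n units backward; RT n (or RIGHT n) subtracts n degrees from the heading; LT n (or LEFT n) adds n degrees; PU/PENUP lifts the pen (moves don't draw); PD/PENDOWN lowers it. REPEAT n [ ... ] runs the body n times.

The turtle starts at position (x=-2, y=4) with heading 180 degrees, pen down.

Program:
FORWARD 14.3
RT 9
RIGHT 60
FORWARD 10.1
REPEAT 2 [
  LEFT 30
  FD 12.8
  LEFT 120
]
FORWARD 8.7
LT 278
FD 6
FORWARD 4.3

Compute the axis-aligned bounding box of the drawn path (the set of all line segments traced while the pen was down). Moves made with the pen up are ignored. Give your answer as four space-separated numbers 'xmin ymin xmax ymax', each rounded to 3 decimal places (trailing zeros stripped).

Answer: -29.867 4 -2 21.484

Derivation:
Executing turtle program step by step:
Start: pos=(-2,4), heading=180, pen down
FD 14.3: (-2,4) -> (-16.3,4) [heading=180, draw]
RT 9: heading 180 -> 171
RT 60: heading 171 -> 111
FD 10.1: (-16.3,4) -> (-19.92,13.429) [heading=111, draw]
REPEAT 2 [
  -- iteration 1/2 --
  LT 30: heading 111 -> 141
  FD 12.8: (-19.92,13.429) -> (-29.867,21.484) [heading=141, draw]
  LT 120: heading 141 -> 261
  -- iteration 2/2 --
  LT 30: heading 261 -> 291
  FD 12.8: (-29.867,21.484) -> (-25.28,9.535) [heading=291, draw]
  LT 120: heading 291 -> 51
]
FD 8.7: (-25.28,9.535) -> (-19.805,16.296) [heading=51, draw]
LT 278: heading 51 -> 329
FD 6: (-19.805,16.296) -> (-14.662,13.206) [heading=329, draw]
FD 4.3: (-14.662,13.206) -> (-10.976,10.991) [heading=329, draw]
Final: pos=(-10.976,10.991), heading=329, 7 segment(s) drawn

Segment endpoints: x in {-29.867, -25.28, -19.92, -19.805, -16.3, -14.662, -10.976, -2}, y in {4, 4, 9.535, 10.991, 13.206, 13.429, 16.296, 21.484}
xmin=-29.867, ymin=4, xmax=-2, ymax=21.484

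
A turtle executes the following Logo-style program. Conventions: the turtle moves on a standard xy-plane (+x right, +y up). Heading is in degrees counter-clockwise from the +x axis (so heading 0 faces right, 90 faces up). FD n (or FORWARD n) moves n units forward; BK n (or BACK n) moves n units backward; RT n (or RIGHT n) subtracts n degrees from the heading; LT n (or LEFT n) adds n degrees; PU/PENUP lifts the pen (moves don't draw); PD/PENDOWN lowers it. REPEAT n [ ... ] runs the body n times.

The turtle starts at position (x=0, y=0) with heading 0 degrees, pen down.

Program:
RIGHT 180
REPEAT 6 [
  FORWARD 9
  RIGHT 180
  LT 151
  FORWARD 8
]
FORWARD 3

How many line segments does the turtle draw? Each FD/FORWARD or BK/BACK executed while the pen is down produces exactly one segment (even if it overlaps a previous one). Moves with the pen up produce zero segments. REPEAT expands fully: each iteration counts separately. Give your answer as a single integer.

Answer: 13

Derivation:
Executing turtle program step by step:
Start: pos=(0,0), heading=0, pen down
RT 180: heading 0 -> 180
REPEAT 6 [
  -- iteration 1/6 --
  FD 9: (0,0) -> (-9,0) [heading=180, draw]
  RT 180: heading 180 -> 0
  LT 151: heading 0 -> 151
  FD 8: (-9,0) -> (-15.997,3.878) [heading=151, draw]
  -- iteration 2/6 --
  FD 9: (-15.997,3.878) -> (-23.869,8.242) [heading=151, draw]
  RT 180: heading 151 -> 331
  LT 151: heading 331 -> 122
  FD 8: (-23.869,8.242) -> (-28.108,15.026) [heading=122, draw]
  -- iteration 3/6 --
  FD 9: (-28.108,15.026) -> (-32.877,22.659) [heading=122, draw]
  RT 180: heading 122 -> 302
  LT 151: heading 302 -> 93
  FD 8: (-32.877,22.659) -> (-33.296,30.648) [heading=93, draw]
  -- iteration 4/6 --
  FD 9: (-33.296,30.648) -> (-33.767,39.635) [heading=93, draw]
  RT 180: heading 93 -> 273
  LT 151: heading 273 -> 64
  FD 8: (-33.767,39.635) -> (-30.26,46.826) [heading=64, draw]
  -- iteration 5/6 --
  FD 9: (-30.26,46.826) -> (-26.315,54.915) [heading=64, draw]
  RT 180: heading 64 -> 244
  LT 151: heading 244 -> 35
  FD 8: (-26.315,54.915) -> (-19.761,59.503) [heading=35, draw]
  -- iteration 6/6 --
  FD 9: (-19.761,59.503) -> (-12.389,64.666) [heading=35, draw]
  RT 180: heading 35 -> 215
  LT 151: heading 215 -> 6
  FD 8: (-12.389,64.666) -> (-4.433,65.502) [heading=6, draw]
]
FD 3: (-4.433,65.502) -> (-1.449,65.815) [heading=6, draw]
Final: pos=(-1.449,65.815), heading=6, 13 segment(s) drawn
Segments drawn: 13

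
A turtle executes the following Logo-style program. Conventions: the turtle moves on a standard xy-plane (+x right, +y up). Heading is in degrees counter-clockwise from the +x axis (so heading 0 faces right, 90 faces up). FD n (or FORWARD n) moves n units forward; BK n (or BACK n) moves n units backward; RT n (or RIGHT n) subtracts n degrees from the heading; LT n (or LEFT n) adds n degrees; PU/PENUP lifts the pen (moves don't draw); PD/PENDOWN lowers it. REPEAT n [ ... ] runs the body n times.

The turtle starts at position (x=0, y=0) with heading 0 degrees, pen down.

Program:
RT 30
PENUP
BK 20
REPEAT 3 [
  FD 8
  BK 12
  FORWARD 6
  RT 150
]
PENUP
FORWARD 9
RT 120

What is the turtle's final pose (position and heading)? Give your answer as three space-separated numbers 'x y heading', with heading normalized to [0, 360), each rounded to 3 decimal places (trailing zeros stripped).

Answer: -20.356 2.206 120

Derivation:
Executing turtle program step by step:
Start: pos=(0,0), heading=0, pen down
RT 30: heading 0 -> 330
PU: pen up
BK 20: (0,0) -> (-17.321,10) [heading=330, move]
REPEAT 3 [
  -- iteration 1/3 --
  FD 8: (-17.321,10) -> (-10.392,6) [heading=330, move]
  BK 12: (-10.392,6) -> (-20.785,12) [heading=330, move]
  FD 6: (-20.785,12) -> (-15.588,9) [heading=330, move]
  RT 150: heading 330 -> 180
  -- iteration 2/3 --
  FD 8: (-15.588,9) -> (-23.588,9) [heading=180, move]
  BK 12: (-23.588,9) -> (-11.588,9) [heading=180, move]
  FD 6: (-11.588,9) -> (-17.588,9) [heading=180, move]
  RT 150: heading 180 -> 30
  -- iteration 3/3 --
  FD 8: (-17.588,9) -> (-10.66,13) [heading=30, move]
  BK 12: (-10.66,13) -> (-21.053,7) [heading=30, move]
  FD 6: (-21.053,7) -> (-15.856,10) [heading=30, move]
  RT 150: heading 30 -> 240
]
PU: pen up
FD 9: (-15.856,10) -> (-20.356,2.206) [heading=240, move]
RT 120: heading 240 -> 120
Final: pos=(-20.356,2.206), heading=120, 0 segment(s) drawn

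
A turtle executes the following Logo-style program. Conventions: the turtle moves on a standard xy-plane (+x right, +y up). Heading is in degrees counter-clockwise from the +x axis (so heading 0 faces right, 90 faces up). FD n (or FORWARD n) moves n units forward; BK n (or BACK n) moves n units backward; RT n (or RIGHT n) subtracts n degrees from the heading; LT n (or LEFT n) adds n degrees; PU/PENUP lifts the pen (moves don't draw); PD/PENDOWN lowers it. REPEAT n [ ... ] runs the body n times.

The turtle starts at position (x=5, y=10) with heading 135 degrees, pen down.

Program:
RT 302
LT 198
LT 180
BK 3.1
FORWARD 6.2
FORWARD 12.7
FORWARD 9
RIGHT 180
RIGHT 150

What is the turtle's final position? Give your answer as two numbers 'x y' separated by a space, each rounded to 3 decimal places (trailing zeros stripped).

Answer: -16.258 -2.773

Derivation:
Executing turtle program step by step:
Start: pos=(5,10), heading=135, pen down
RT 302: heading 135 -> 193
LT 198: heading 193 -> 31
LT 180: heading 31 -> 211
BK 3.1: (5,10) -> (7.657,11.597) [heading=211, draw]
FD 6.2: (7.657,11.597) -> (2.343,8.403) [heading=211, draw]
FD 12.7: (2.343,8.403) -> (-8.543,1.862) [heading=211, draw]
FD 9: (-8.543,1.862) -> (-16.258,-2.773) [heading=211, draw]
RT 180: heading 211 -> 31
RT 150: heading 31 -> 241
Final: pos=(-16.258,-2.773), heading=241, 4 segment(s) drawn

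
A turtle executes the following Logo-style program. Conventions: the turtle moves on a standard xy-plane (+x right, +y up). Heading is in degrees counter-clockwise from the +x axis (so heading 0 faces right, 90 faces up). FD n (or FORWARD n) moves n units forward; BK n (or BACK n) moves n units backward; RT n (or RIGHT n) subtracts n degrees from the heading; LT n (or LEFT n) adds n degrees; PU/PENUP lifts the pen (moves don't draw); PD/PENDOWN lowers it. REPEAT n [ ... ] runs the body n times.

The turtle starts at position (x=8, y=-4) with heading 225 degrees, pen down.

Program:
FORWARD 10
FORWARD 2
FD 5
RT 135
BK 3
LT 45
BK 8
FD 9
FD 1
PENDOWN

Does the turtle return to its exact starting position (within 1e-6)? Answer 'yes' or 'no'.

Answer: no

Derivation:
Executing turtle program step by step:
Start: pos=(8,-4), heading=225, pen down
FD 10: (8,-4) -> (0.929,-11.071) [heading=225, draw]
FD 2: (0.929,-11.071) -> (-0.485,-12.485) [heading=225, draw]
FD 5: (-0.485,-12.485) -> (-4.021,-16.021) [heading=225, draw]
RT 135: heading 225 -> 90
BK 3: (-4.021,-16.021) -> (-4.021,-19.021) [heading=90, draw]
LT 45: heading 90 -> 135
BK 8: (-4.021,-19.021) -> (1.636,-24.678) [heading=135, draw]
FD 9: (1.636,-24.678) -> (-4.728,-18.314) [heading=135, draw]
FD 1: (-4.728,-18.314) -> (-5.435,-17.607) [heading=135, draw]
PD: pen down
Final: pos=(-5.435,-17.607), heading=135, 7 segment(s) drawn

Start position: (8, -4)
Final position: (-5.435, -17.607)
Distance = 19.122; >= 1e-6 -> NOT closed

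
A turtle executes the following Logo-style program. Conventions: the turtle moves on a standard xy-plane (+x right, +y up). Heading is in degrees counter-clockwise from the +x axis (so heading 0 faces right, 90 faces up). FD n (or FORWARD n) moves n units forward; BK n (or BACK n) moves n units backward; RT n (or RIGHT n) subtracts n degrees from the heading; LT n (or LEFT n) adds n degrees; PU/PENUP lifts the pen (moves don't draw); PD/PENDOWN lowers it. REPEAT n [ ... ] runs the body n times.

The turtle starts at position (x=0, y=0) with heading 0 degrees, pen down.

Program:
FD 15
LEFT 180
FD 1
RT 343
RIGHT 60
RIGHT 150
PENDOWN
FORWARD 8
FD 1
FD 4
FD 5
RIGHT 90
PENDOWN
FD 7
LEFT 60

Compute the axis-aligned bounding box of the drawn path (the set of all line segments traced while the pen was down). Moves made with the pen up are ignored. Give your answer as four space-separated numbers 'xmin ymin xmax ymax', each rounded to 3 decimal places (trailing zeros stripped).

Answer: 0 -10.87 31.539 0

Derivation:
Executing turtle program step by step:
Start: pos=(0,0), heading=0, pen down
FD 15: (0,0) -> (15,0) [heading=0, draw]
LT 180: heading 0 -> 180
FD 1: (15,0) -> (14,0) [heading=180, draw]
RT 343: heading 180 -> 197
RT 60: heading 197 -> 137
RT 150: heading 137 -> 347
PD: pen down
FD 8: (14,0) -> (21.795,-1.8) [heading=347, draw]
FD 1: (21.795,-1.8) -> (22.769,-2.025) [heading=347, draw]
FD 4: (22.769,-2.025) -> (26.667,-2.924) [heading=347, draw]
FD 5: (26.667,-2.924) -> (31.539,-4.049) [heading=347, draw]
RT 90: heading 347 -> 257
PD: pen down
FD 7: (31.539,-4.049) -> (29.964,-10.87) [heading=257, draw]
LT 60: heading 257 -> 317
Final: pos=(29.964,-10.87), heading=317, 7 segment(s) drawn

Segment endpoints: x in {0, 14, 15, 21.795, 22.769, 26.667, 29.964, 31.539}, y in {-10.87, -4.049, -2.924, -2.025, -1.8, 0, 0}
xmin=0, ymin=-10.87, xmax=31.539, ymax=0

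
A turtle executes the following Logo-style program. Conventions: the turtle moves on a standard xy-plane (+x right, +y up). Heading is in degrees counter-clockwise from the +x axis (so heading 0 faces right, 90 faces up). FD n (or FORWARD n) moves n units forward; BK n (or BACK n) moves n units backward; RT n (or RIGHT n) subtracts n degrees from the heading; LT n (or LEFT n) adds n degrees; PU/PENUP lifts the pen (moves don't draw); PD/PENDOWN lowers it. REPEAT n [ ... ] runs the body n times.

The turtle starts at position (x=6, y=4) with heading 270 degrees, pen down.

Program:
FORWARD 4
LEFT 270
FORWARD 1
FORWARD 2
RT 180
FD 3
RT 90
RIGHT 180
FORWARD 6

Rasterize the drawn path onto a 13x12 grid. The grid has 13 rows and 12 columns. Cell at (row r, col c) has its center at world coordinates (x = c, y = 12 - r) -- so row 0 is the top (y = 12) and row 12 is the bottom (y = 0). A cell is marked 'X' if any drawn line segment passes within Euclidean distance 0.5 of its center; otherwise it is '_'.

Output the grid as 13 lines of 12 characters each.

Answer: ____________
____________
____________
____________
____________
____________
______X_____
______X_____
______X_____
______X_____
______X_____
______X_____
___XXXX_____

Derivation:
Segment 0: (6,4) -> (6,0)
Segment 1: (6,0) -> (5,0)
Segment 2: (5,0) -> (3,0)
Segment 3: (3,0) -> (6,0)
Segment 4: (6,0) -> (6,6)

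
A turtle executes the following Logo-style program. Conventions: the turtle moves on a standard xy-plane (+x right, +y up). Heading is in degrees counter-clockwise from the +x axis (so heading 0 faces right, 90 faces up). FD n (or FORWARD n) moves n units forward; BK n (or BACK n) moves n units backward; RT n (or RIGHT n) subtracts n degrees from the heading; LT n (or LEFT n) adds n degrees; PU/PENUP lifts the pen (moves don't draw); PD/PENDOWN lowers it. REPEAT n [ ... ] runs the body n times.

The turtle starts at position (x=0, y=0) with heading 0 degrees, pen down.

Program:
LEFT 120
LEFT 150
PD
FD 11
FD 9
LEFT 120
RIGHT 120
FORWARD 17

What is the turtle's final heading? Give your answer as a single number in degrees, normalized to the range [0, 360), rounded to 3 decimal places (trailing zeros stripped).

Answer: 270

Derivation:
Executing turtle program step by step:
Start: pos=(0,0), heading=0, pen down
LT 120: heading 0 -> 120
LT 150: heading 120 -> 270
PD: pen down
FD 11: (0,0) -> (0,-11) [heading=270, draw]
FD 9: (0,-11) -> (0,-20) [heading=270, draw]
LT 120: heading 270 -> 30
RT 120: heading 30 -> 270
FD 17: (0,-20) -> (0,-37) [heading=270, draw]
Final: pos=(0,-37), heading=270, 3 segment(s) drawn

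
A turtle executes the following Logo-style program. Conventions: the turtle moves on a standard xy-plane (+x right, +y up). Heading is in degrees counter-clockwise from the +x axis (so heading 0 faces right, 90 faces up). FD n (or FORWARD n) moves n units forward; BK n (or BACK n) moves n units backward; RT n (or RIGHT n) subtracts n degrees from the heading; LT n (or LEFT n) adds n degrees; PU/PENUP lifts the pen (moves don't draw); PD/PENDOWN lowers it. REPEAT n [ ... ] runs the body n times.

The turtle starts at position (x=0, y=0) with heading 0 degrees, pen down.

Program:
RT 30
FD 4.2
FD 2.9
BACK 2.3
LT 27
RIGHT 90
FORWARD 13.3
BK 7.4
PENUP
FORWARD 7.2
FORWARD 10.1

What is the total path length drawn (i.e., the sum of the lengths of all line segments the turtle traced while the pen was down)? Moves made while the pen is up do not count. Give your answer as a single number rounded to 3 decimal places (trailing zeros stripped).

Answer: 30.1

Derivation:
Executing turtle program step by step:
Start: pos=(0,0), heading=0, pen down
RT 30: heading 0 -> 330
FD 4.2: (0,0) -> (3.637,-2.1) [heading=330, draw]
FD 2.9: (3.637,-2.1) -> (6.149,-3.55) [heading=330, draw]
BK 2.3: (6.149,-3.55) -> (4.157,-2.4) [heading=330, draw]
LT 27: heading 330 -> 357
RT 90: heading 357 -> 267
FD 13.3: (4.157,-2.4) -> (3.461,-15.682) [heading=267, draw]
BK 7.4: (3.461,-15.682) -> (3.848,-8.292) [heading=267, draw]
PU: pen up
FD 7.2: (3.848,-8.292) -> (3.471,-15.482) [heading=267, move]
FD 10.1: (3.471,-15.482) -> (2.943,-25.568) [heading=267, move]
Final: pos=(2.943,-25.568), heading=267, 5 segment(s) drawn

Segment lengths:
  seg 1: (0,0) -> (3.637,-2.1), length = 4.2
  seg 2: (3.637,-2.1) -> (6.149,-3.55), length = 2.9
  seg 3: (6.149,-3.55) -> (4.157,-2.4), length = 2.3
  seg 4: (4.157,-2.4) -> (3.461,-15.682), length = 13.3
  seg 5: (3.461,-15.682) -> (3.848,-8.292), length = 7.4
Total = 30.1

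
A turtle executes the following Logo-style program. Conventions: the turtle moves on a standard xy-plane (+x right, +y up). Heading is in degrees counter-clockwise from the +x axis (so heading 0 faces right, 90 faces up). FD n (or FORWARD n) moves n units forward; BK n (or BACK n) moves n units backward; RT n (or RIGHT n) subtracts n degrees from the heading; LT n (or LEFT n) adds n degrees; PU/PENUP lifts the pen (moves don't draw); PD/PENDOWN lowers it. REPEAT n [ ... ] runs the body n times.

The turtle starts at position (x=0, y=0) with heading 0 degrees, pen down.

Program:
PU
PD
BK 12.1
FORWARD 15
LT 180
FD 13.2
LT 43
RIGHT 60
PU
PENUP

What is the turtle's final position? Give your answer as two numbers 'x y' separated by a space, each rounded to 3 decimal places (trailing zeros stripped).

Executing turtle program step by step:
Start: pos=(0,0), heading=0, pen down
PU: pen up
PD: pen down
BK 12.1: (0,0) -> (-12.1,0) [heading=0, draw]
FD 15: (-12.1,0) -> (2.9,0) [heading=0, draw]
LT 180: heading 0 -> 180
FD 13.2: (2.9,0) -> (-10.3,0) [heading=180, draw]
LT 43: heading 180 -> 223
RT 60: heading 223 -> 163
PU: pen up
PU: pen up
Final: pos=(-10.3,0), heading=163, 3 segment(s) drawn

Answer: -10.3 0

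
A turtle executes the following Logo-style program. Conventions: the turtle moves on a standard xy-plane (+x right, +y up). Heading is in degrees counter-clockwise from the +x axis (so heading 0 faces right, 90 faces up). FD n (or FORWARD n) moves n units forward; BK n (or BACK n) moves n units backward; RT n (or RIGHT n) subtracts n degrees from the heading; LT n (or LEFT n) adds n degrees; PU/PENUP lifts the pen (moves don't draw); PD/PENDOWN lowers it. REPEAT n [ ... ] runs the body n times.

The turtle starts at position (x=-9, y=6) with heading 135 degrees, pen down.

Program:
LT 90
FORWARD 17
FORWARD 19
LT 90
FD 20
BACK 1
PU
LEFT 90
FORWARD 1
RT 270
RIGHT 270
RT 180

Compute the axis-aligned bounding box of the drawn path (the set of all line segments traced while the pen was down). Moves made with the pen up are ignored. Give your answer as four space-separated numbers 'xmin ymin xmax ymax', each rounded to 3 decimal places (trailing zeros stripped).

Answer: -34.456 -33.598 -9 6

Derivation:
Executing turtle program step by step:
Start: pos=(-9,6), heading=135, pen down
LT 90: heading 135 -> 225
FD 17: (-9,6) -> (-21.021,-6.021) [heading=225, draw]
FD 19: (-21.021,-6.021) -> (-34.456,-19.456) [heading=225, draw]
LT 90: heading 225 -> 315
FD 20: (-34.456,-19.456) -> (-20.314,-33.598) [heading=315, draw]
BK 1: (-20.314,-33.598) -> (-21.021,-32.891) [heading=315, draw]
PU: pen up
LT 90: heading 315 -> 45
FD 1: (-21.021,-32.891) -> (-20.314,-32.184) [heading=45, move]
RT 270: heading 45 -> 135
RT 270: heading 135 -> 225
RT 180: heading 225 -> 45
Final: pos=(-20.314,-32.184), heading=45, 4 segment(s) drawn

Segment endpoints: x in {-34.456, -21.021, -21.021, -20.314, -9}, y in {-33.598, -32.891, -19.456, -6.021, 6}
xmin=-34.456, ymin=-33.598, xmax=-9, ymax=6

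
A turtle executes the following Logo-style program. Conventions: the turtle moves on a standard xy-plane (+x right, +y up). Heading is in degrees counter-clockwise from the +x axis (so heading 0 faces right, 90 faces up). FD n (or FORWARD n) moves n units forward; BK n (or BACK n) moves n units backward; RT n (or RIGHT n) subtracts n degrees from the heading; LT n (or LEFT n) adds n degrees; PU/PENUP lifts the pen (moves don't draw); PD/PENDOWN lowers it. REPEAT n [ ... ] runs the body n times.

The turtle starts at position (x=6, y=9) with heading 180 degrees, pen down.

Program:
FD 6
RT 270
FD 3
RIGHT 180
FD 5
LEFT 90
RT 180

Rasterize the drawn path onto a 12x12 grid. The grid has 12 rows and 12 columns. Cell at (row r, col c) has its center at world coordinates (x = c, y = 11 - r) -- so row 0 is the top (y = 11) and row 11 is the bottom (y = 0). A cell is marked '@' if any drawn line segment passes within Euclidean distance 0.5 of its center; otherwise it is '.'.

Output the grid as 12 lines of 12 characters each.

Answer: @...........
@...........
@@@@@@@.....
@...........
@...........
@...........
............
............
............
............
............
............

Derivation:
Segment 0: (6,9) -> (0,9)
Segment 1: (0,9) -> (0,6)
Segment 2: (0,6) -> (-0,11)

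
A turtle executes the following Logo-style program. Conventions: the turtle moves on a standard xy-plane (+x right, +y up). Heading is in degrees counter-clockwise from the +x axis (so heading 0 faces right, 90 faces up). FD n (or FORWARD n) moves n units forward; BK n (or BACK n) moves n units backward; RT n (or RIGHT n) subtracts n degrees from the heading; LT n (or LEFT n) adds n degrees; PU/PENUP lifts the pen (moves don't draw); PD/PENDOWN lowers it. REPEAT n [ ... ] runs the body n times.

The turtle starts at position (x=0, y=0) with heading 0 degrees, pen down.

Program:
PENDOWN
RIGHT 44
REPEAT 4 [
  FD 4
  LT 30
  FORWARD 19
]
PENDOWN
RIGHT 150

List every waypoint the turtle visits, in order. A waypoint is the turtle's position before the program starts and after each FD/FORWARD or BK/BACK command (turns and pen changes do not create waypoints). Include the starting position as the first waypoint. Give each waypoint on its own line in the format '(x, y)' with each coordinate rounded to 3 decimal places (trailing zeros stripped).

Answer: (0, 0)
(2.877, -2.779)
(21.313, -7.375)
(25.194, -8.343)
(43.458, -3.106)
(47.303, -2.003)
(60.502, 11.664)
(63.28, 14.542)
(67.877, 32.977)

Derivation:
Executing turtle program step by step:
Start: pos=(0,0), heading=0, pen down
PD: pen down
RT 44: heading 0 -> 316
REPEAT 4 [
  -- iteration 1/4 --
  FD 4: (0,0) -> (2.877,-2.779) [heading=316, draw]
  LT 30: heading 316 -> 346
  FD 19: (2.877,-2.779) -> (21.313,-7.375) [heading=346, draw]
  -- iteration 2/4 --
  FD 4: (21.313,-7.375) -> (25.194,-8.343) [heading=346, draw]
  LT 30: heading 346 -> 16
  FD 19: (25.194,-8.343) -> (43.458,-3.106) [heading=16, draw]
  -- iteration 3/4 --
  FD 4: (43.458,-3.106) -> (47.303,-2.003) [heading=16, draw]
  LT 30: heading 16 -> 46
  FD 19: (47.303,-2.003) -> (60.502,11.664) [heading=46, draw]
  -- iteration 4/4 --
  FD 4: (60.502,11.664) -> (63.28,14.542) [heading=46, draw]
  LT 30: heading 46 -> 76
  FD 19: (63.28,14.542) -> (67.877,32.977) [heading=76, draw]
]
PD: pen down
RT 150: heading 76 -> 286
Final: pos=(67.877,32.977), heading=286, 8 segment(s) drawn
Waypoints (9 total):
(0, 0)
(2.877, -2.779)
(21.313, -7.375)
(25.194, -8.343)
(43.458, -3.106)
(47.303, -2.003)
(60.502, 11.664)
(63.28, 14.542)
(67.877, 32.977)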